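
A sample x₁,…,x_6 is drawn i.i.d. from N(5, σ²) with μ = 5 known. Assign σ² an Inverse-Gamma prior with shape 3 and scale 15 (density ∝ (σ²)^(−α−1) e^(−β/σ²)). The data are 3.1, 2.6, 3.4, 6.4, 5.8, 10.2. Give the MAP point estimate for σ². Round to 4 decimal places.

Sum of squared deviations about the known mean: SS = (3.1−5)² + (2.6−5)² + (3.4−5)² + (6.4−5)² + (5.8−5)² + (10.2−5)² = 41.57.
The Normal likelihood contributes (σ²)^(−n/2) exp(−SS/(2σ²)), so the posterior is Inverse-Gamma(α + n/2, β + SS/2) = Inverse-Gamma(6, 35.785).
The mode of Inverse-Gamma(a, b) is b/(a+1) = 35.785/7 ≈ 5.1121.

σ̂²_MAP = 5.1121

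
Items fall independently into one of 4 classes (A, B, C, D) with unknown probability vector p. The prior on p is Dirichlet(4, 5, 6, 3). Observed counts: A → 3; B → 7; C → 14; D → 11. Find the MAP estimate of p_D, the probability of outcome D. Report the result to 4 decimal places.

The posterior is Dirichlet(αᵢ + nᵢ) = Dirichlet(7, 12, 20, 14).
For a Dirichlet(a₁,…,a_K) with all aᵢ > 1, the mode has j-th component (aⱼ − 1)/(Σaᵢ − K).
Here Σaᵢ = 53 and K = 4, so p_D = (14 − 1)/(53 − 4) = 13/49 ≈ 0.2653.

MAP estimate of p_D = 0.2653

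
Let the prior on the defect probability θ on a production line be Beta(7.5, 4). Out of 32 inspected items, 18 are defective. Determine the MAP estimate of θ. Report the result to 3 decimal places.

Prior: Beta(7.5, 4).
Data: 18 successes in 32 trials. The binomial likelihood contributes θ^18(1−θ)^14, so the posterior is Beta(7.5+18, 4+14) = Beta(25.5, 18).
For Beta(a, b) with a, b > 1 the mode is (a−1)/(a+b−2) = 24.5/41.5 ≈ 0.590.

θ̂_MAP = 0.590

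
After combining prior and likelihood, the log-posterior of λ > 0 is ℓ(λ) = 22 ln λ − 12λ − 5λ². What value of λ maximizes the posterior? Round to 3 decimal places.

ℓ'(λ) = 22/λ − 12 − 10λ. Setting this to zero and multiplying by λ: 10λ² + 12λ − 22 = 0.
λ = (−12 + √(12² + 4·10·22)) / (2·10) = (−12 + √1024) / 20 = (−12 + 32)/20 = 1.
ℓ''(λ) = −22/λ² − 10 < 0, confirming a maximum.

λ̂_MAP = 1.000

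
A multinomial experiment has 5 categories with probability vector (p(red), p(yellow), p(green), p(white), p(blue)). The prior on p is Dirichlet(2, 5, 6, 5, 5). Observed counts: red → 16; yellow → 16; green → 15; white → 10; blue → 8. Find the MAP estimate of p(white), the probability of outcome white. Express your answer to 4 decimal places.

MAP estimate of p(white) = 0.1687

The posterior is Dirichlet(αᵢ + nᵢ) = Dirichlet(18, 21, 21, 15, 13).
For a Dirichlet(a₁,…,a_K) with all aᵢ > 1, the mode has j-th component (aⱼ − 1)/(Σaᵢ − K).
Here Σaᵢ = 88 and K = 5, so p(white) = (15 − 1)/(88 − 5) = 14/83 ≈ 0.1687.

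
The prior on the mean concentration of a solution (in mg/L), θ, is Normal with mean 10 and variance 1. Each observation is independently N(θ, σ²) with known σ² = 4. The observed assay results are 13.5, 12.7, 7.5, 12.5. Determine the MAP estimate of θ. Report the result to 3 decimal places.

n = 4; x̄ = (13.5 + 12.7 + 7.5 + 12.5)/4 = 46.2/4 = 11.55.
For a Normal prior and Normal likelihood with known variance, the posterior is Normal; its mode equals its mean, the precision-weighted average.
Prior precision 1/σ₀² = 1/1 = 1; data precision n/σ² = 4/4 = 1.
θ̂ = (1·10 + 1·11.55) / (1 + 1) = 21.55/2 = 10.775.

θ̂_MAP = 10.775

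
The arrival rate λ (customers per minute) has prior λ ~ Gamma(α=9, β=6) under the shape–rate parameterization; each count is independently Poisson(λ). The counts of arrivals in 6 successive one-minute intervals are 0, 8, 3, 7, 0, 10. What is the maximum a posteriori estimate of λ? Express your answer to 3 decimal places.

Σxᵢ = 0+8+3+7+0+10 = 28, with n = 6.
Posterior ∝ λ^8e^(−6λ) · λ^28e^(−6λ) = λ^36e^(−12λ), i.e. Gamma(shape=37, rate=12).
The mode of a Gamma(a, b) with a ≥ 1 (shape–rate) is (a−1)/b = 36/12 ≈ 3.000.

λ̂_MAP = 3.000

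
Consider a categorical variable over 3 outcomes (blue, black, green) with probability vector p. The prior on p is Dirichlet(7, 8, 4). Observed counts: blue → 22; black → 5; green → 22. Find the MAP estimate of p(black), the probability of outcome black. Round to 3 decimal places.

The posterior is Dirichlet(αᵢ + nᵢ) = Dirichlet(29, 13, 26).
For a Dirichlet(a₁,…,a_K) with all aᵢ > 1, the mode has j-th component (aⱼ − 1)/(Σaᵢ − K).
Here Σaᵢ = 68 and K = 3, so p(black) = (13 − 1)/(68 − 3) = 12/65 ≈ 0.185.

MAP estimate of p(black) = 0.185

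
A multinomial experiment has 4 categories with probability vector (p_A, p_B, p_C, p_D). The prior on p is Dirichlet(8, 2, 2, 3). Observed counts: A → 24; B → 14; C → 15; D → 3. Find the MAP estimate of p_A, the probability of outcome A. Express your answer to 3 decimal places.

The posterior is Dirichlet(αᵢ + nᵢ) = Dirichlet(32, 16, 17, 6).
For a Dirichlet(a₁,…,a_K) with all aᵢ > 1, the mode has j-th component (aⱼ − 1)/(Σaᵢ − K).
Here Σaᵢ = 71 and K = 4, so p_A = (32 − 1)/(71 − 4) = 31/67 ≈ 0.463.

MAP estimate of p_A = 0.463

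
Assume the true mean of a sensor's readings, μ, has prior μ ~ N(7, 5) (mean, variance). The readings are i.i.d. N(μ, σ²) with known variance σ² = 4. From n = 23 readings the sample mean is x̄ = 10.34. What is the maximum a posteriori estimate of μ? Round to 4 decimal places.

μ̂_MAP = 10.2277

n = 23, x̄ = 10.34.
For a Normal prior and Normal likelihood with known variance, the posterior is Normal; its mode equals its mean, the precision-weighted average.
Prior precision 1/σ₀² = 1/5 = 0.2; data precision n/σ² = 23/4 = 5.75.
μ̂ = (0.2·7 + 5.75·10.34) / (0.2 + 5.75) = 60.855/5.95 = 12171/1190 ≈ 10.2277.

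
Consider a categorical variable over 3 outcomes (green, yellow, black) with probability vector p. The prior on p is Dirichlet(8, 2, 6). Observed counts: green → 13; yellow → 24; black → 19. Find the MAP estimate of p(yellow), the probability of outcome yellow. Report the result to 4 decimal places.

MAP estimate of p(yellow) = 0.3623

The posterior is Dirichlet(αᵢ + nᵢ) = Dirichlet(21, 26, 25).
For a Dirichlet(a₁,…,a_K) with all aᵢ > 1, the mode has j-th component (aⱼ − 1)/(Σaᵢ − K).
Here Σaᵢ = 72 and K = 3, so p(yellow) = (26 − 1)/(72 − 3) = 25/69 ≈ 0.3623.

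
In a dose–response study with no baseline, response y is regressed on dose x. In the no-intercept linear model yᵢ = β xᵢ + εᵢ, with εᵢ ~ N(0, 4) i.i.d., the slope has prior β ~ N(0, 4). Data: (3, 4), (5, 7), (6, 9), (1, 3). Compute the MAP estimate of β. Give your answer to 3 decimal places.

β̂_MAP = 1.444

log p(β | y) = −Σ(yᵢ − βxᵢ)²/(2·4) − β²/(2·4) + const.
Setting the derivative to zero: Σxᵢ(yᵢ − βxᵢ)/4 − β/4 = 0, so β = Σxᵢyᵢ / (Σxᵢ² + σ²/τ²).
Σxᵢyᵢ = 3·4 + 5·7 + 6·9 + 1·3 = 104; Σxᵢ² = 71; σ²/τ² = 1.
β̂_MAP = 104 / (71 + 1) = 104/72 ≈ 1.444.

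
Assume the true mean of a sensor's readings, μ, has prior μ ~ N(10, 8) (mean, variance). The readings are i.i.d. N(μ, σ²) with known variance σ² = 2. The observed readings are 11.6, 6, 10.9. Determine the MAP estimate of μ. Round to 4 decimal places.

μ̂_MAP = 9.5385

n = 3; x̄ = (11.6 + 6 + 10.9)/3 = 28.5/3 = 9.5.
For a Normal prior and Normal likelihood with known variance, the posterior is Normal; its mode equals its mean, the precision-weighted average.
Prior precision 1/σ₀² = 1/8 = 0.125; data precision n/σ² = 3/2 = 1.5.
μ̂ = (0.125·10 + 1.5·9.5) / (0.125 + 1.5) = 15.5/1.625 = 124/13 ≈ 9.5385.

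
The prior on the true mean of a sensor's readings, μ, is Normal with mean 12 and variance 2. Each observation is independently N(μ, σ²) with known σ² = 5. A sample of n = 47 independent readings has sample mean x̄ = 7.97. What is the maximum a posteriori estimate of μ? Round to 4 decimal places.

n = 47, x̄ = 7.97.
For a Normal prior and Normal likelihood with known variance, the posterior is Normal; its mode equals its mean, the precision-weighted average.
Prior precision 1/σ₀² = 1/2 = 0.5; data precision n/σ² = 47/5 = 9.4.
μ̂ = (0.5·12 + 9.4·7.97) / (0.5 + 9.4) = 80.918/9.9 = 40459/4950 ≈ 8.1735.

μ̂_MAP = 8.1735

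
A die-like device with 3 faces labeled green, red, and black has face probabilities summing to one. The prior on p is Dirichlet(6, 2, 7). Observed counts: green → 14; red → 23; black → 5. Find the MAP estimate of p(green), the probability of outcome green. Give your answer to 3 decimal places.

MAP estimate of p(green) = 0.352

The posterior is Dirichlet(αᵢ + nᵢ) = Dirichlet(20, 25, 12).
For a Dirichlet(a₁,…,a_K) with all aᵢ > 1, the mode has j-th component (aⱼ − 1)/(Σaᵢ − K).
Here Σaᵢ = 57 and K = 3, so p(green) = (20 − 1)/(57 − 3) = 19/54 ≈ 0.352.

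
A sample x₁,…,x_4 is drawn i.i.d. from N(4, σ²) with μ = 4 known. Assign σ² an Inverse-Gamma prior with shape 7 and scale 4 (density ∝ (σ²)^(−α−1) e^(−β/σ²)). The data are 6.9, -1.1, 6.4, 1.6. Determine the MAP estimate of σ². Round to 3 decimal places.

Sum of squared deviations about the known mean: SS = (6.9−4)² + (-1.1−4)² + (6.4−4)² + (1.6−4)² = 45.94.
The Normal likelihood contributes (σ²)^(−n/2) exp(−SS/(2σ²)), so the posterior is Inverse-Gamma(α + n/2, β + SS/2) = Inverse-Gamma(9, 26.97).
The mode of Inverse-Gamma(a, b) is b/(a+1) = 26.97/10 ≈ 2.697.

σ̂²_MAP = 2.697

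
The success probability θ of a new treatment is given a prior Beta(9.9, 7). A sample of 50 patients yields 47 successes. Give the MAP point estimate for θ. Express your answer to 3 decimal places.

Prior: Beta(9.9, 7).
Data: 47 successes in 50 trials. The binomial likelihood contributes θ^47(1−θ)^3, so the posterior is Beta(9.9+47, 7+3) = Beta(56.9, 10).
For Beta(a, b) with a, b > 1 the mode is (a−1)/(a+b−2) = 55.9/64.9 ≈ 0.861.

θ̂_MAP = 0.861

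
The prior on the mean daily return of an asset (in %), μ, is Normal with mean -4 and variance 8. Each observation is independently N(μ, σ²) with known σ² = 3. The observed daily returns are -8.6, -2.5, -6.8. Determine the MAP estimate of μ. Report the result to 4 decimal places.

μ̂_MAP = -5.7481

n = 3; x̄ = ((-8.6) + (-2.5) + (-6.8))/3 = -17.9/3 = -179/30 ≈ -5.9667.
For a Normal prior and Normal likelihood with known variance, the posterior is Normal; its mode equals its mean, the precision-weighted average.
Prior precision 1/σ₀² = 1/8 = 0.125; data precision n/σ² = 3/3 = 1.
μ̂ = (0.125·(-4) + 1·(-179/30)) / (0.125 + 1) = (-97/15)/1.125 = -776/135 ≈ -5.7481.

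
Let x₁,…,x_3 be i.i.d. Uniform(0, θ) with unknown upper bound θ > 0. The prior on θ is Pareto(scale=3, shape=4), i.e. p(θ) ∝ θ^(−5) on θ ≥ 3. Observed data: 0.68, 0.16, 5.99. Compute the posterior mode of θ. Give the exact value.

The Uniform(0, θ) likelihood is θ^(−n) for θ ≥ max(xᵢ), zero otherwise. Here max(xᵢ) = 5.99.
Posterior ∝ θ^(−5) · θ^(−3) = θ^(−8) on θ ≥ max(3, 5.99) = 5.99.
This density is strictly decreasing in θ, so the posterior mode lies at the lower boundary of the support.

θ̂_MAP = 5.99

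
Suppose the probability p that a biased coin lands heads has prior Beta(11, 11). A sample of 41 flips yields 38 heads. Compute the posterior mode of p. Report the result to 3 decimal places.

Prior: Beta(11, 11).
Data: 38 successes in 41 trials. The binomial likelihood contributes p^38(1−p)^3, so the posterior is Beta(11+38, 11+3) = Beta(49, 14).
For Beta(a, b) with a, b > 1 the mode is (a−1)/(a+b−2) = 48/61 ≈ 0.787.

p̂_MAP = 0.787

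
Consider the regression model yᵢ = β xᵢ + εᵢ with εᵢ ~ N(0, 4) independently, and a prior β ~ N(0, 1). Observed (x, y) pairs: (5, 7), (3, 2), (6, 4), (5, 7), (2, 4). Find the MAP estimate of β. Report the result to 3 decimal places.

log p(β | y) = −Σ(yᵢ − βxᵢ)²/(2·4) − β²/(2·1) + const.
Setting the derivative to zero: Σxᵢ(yᵢ − βxᵢ)/4 − β/1 = 0, so β = Σxᵢyᵢ / (Σxᵢ² + σ²/τ²).
Σxᵢyᵢ = 5·7 + 3·2 + 6·4 + 5·7 + 2·4 = 108; Σxᵢ² = 99; σ²/τ² = 4.
β̂_MAP = 108 / (99 + 4) = 108/103 ≈ 1.049.

β̂_MAP = 1.049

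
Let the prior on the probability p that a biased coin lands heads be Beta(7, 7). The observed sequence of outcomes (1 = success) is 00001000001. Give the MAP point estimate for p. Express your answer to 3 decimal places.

p̂_MAP = 0.348

Prior: Beta(7, 7).
Data: 2 successes in 11 trials (from the sequence). The binomial likelihood contributes p^2(1−p)^9, so the posterior is Beta(7+2, 7+9) = Beta(9, 16).
For Beta(a, b) with a, b > 1 the mode is (a−1)/(a+b−2) = 8/23 ≈ 0.348.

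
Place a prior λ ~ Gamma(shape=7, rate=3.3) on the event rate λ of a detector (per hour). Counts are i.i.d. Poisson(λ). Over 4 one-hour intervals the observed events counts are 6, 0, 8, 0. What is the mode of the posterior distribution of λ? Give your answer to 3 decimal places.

Σxᵢ = 6+0+8+0 = 14, with n = 4.
Posterior ∝ λ^6e^(−3.3λ) · λ^14e^(−4λ) = λ^20e^(−7.3λ), i.e. Gamma(shape=21, rate=7.3).
The mode of a Gamma(a, b) with a ≥ 1 (shape–rate) is (a−1)/b = 20/7.3 ≈ 2.740.

λ̂_MAP = 2.740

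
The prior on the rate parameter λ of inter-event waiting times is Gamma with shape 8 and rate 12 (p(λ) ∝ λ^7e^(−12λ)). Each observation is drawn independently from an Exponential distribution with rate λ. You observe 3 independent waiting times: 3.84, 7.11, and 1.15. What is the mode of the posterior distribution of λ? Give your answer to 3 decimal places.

The Exponential(rate=λ) likelihood is ∝ λ^n e^(−λΣtᵢ). Here n = 3 and Σtᵢ = 3.84 + 7.11 + 1.15 = 12.10.
Posterior ∝ λ^7e^(−12λ) · λ^3e^(−12.10λ) = λ^10e^(−24.10λ), i.e. Gamma(11, 24.10).
Mode = (a−1)/b = 10/24.10 ≈ 0.415.

λ̂_MAP = 0.415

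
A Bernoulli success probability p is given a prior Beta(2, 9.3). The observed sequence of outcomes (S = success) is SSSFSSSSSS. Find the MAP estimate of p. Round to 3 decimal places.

p̂_MAP = 0.518

Prior: Beta(2, 9.3).
Data: 9 successes in 10 trials (from the sequence). The binomial likelihood contributes p^9(1−p)^1, so the posterior is Beta(2+9, 9.3+1) = Beta(11, 10.3).
For Beta(a, b) with a, b > 1 the mode is (a−1)/(a+b−2) = 10/19.3 ≈ 0.518.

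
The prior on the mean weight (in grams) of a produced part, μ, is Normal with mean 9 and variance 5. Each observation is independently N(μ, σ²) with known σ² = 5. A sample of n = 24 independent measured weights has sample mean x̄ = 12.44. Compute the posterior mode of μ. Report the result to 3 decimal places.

μ̂_MAP = 12.302

n = 24, x̄ = 12.44.
For a Normal prior and Normal likelihood with known variance, the posterior is Normal; its mode equals its mean, the precision-weighted average.
Prior precision 1/σ₀² = 1/5 = 0.2; data precision n/σ² = 24/5 = 4.8.
μ̂ = (0.2·9 + 4.8·12.44) / (0.2 + 4.8) = 61.512/5 = 12.3024 ≈ 12.302.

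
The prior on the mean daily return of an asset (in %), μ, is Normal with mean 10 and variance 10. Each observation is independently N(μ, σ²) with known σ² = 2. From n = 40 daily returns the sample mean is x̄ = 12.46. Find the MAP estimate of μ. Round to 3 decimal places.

n = 40, x̄ = 12.46.
For a Normal prior and Normal likelihood with known variance, the posterior is Normal; its mode equals its mean, the precision-weighted average.
Prior precision 1/σ₀² = 1/10 = 0.1; data precision n/σ² = 40/2 = 20.
μ̂ = (0.1·10 + 20·12.46) / (0.1 + 20) = 250.2/20.1 = 834/67 ≈ 12.448.

μ̂_MAP = 12.448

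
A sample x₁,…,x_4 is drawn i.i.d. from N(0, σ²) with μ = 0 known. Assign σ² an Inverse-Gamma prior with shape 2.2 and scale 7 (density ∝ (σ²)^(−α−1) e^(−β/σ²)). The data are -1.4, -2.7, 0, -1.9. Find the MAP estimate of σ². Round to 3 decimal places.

Sum of squared deviations about the known mean: SS = (-1.4−0)² + (-2.7−0)² + (0−0)² + (-1.9−0)² = 12.86.
The Normal likelihood contributes (σ²)^(−n/2) exp(−SS/(2σ²)), so the posterior is Inverse-Gamma(α + n/2, β + SS/2) = Inverse-Gamma(4.2, 13.43).
The mode of Inverse-Gamma(a, b) is b/(a+1) = 13.43/5.2 ≈ 2.583.

σ̂²_MAP = 2.583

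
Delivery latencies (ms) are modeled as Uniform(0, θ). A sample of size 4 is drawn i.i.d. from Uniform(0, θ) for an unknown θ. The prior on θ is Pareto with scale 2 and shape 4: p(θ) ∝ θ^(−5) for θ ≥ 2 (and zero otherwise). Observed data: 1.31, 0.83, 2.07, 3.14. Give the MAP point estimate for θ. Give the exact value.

The Uniform(0, θ) likelihood is θ^(−n) for θ ≥ max(xᵢ), zero otherwise. Here max(xᵢ) = 3.14.
Posterior ∝ θ^(−5) · θ^(−4) = θ^(−9) on θ ≥ max(2, 3.14) = 3.14.
This density is strictly decreasing in θ, so the posterior mode lies at the lower boundary of the support.

θ̂_MAP = 3.14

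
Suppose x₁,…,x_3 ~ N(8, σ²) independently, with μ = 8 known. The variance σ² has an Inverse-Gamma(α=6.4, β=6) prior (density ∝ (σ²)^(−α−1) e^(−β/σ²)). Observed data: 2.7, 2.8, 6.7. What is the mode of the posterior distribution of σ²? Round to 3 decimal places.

Sum of squared deviations about the known mean: SS = (2.7−8)² + (2.8−8)² + (6.7−8)² = 56.82.
The Normal likelihood contributes (σ²)^(−n/2) exp(−SS/(2σ²)), so the posterior is Inverse-Gamma(α + n/2, β + SS/2) = Inverse-Gamma(7.9, 34.41).
The mode of Inverse-Gamma(a, b) is b/(a+1) = 34.41/8.9 ≈ 3.866.

σ̂²_MAP = 3.866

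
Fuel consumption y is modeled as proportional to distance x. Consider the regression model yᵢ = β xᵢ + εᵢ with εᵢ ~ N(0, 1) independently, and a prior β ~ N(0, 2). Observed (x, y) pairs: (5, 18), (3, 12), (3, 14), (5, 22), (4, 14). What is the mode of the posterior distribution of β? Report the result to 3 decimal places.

β̂_MAP = 3.953

log p(β | y) = −Σ(yᵢ − βxᵢ)²/(2·1) − β²/(2·2) + const.
Setting the derivative to zero: Σxᵢ(yᵢ − βxᵢ)/1 − β/2 = 0, so β = Σxᵢyᵢ / (Σxᵢ² + σ²/τ²).
Σxᵢyᵢ = 5·18 + 3·12 + 3·14 + 5·22 + 4·14 = 334; Σxᵢ² = 84; σ²/τ² = 0.5.
β̂_MAP = 334 / (84 + 0.5) = 334/84.5 ≈ 3.953.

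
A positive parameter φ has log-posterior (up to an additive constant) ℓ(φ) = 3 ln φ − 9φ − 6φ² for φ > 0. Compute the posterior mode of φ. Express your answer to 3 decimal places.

φ̂_MAP = 0.250

ℓ'(φ) = 3/φ − 9 − 12φ. Setting this to zero and multiplying by φ: 12φ² + 9φ − 3 = 0.
φ = (−9 + √(9² + 4·12·3)) / (2·12) = (−9 + √225) / 24 = (−9 + 15)/24 = 1/4.
ℓ''(φ) = −3/φ² − 12 < 0, confirming a maximum.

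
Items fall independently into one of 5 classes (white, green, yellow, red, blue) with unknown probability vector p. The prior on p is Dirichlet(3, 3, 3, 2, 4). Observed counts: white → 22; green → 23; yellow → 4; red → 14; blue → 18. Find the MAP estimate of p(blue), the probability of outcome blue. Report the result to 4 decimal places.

The posterior is Dirichlet(αᵢ + nᵢ) = Dirichlet(25, 26, 7, 16, 22).
For a Dirichlet(a₁,…,a_K) with all aᵢ > 1, the mode has j-th component (aⱼ − 1)/(Σaᵢ − K).
Here Σaᵢ = 96 and K = 5, so p(blue) = (22 − 1)/(96 − 5) = 21/91 ≈ 0.2308.

MAP estimate of p(blue) = 0.2308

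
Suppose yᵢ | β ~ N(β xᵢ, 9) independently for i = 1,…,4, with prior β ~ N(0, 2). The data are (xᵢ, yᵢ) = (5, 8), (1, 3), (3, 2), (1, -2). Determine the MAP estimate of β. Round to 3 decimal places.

log p(β | y) = −Σ(yᵢ − βxᵢ)²/(2·9) − β²/(2·2) + const.
Setting the derivative to zero: Σxᵢ(yᵢ − βxᵢ)/9 − β/2 = 0, so β = Σxᵢyᵢ / (Σxᵢ² + σ²/τ²).
Σxᵢyᵢ = 5·8 + 1·3 + 3·2 + 1·(-2) = 47; Σxᵢ² = 36; σ²/τ² = 4.5.
β̂_MAP = 47 / (36 + 4.5) = 47/40.5 ≈ 1.160.

β̂_MAP = 1.160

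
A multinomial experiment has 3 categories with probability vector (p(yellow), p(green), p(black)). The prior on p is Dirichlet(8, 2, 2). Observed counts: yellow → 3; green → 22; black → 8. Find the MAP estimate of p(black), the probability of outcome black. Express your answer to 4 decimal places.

MAP estimate of p(black) = 0.2143

The posterior is Dirichlet(αᵢ + nᵢ) = Dirichlet(11, 24, 10).
For a Dirichlet(a₁,…,a_K) with all aᵢ > 1, the mode has j-th component (aⱼ − 1)/(Σaᵢ − K).
Here Σaᵢ = 45 and K = 3, so p(black) = (10 − 1)/(45 − 3) = 9/42 ≈ 0.2143.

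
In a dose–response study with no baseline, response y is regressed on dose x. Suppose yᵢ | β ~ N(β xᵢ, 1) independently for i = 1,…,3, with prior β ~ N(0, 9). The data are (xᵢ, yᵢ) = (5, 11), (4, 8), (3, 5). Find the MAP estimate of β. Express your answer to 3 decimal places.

β̂_MAP = 2.035

log p(β | y) = −Σ(yᵢ − βxᵢ)²/(2·1) − β²/(2·9) + const.
Setting the derivative to zero: Σxᵢ(yᵢ − βxᵢ)/1 − β/9 = 0, so β = Σxᵢyᵢ / (Σxᵢ² + σ²/τ²).
Σxᵢyᵢ = 5·11 + 4·8 + 3·5 = 102; Σxᵢ² = 50; σ²/τ² = 1/9.
β̂_MAP = 102 / (50 + 1/9) = 102/(451/9) = 918/451 ≈ 2.035.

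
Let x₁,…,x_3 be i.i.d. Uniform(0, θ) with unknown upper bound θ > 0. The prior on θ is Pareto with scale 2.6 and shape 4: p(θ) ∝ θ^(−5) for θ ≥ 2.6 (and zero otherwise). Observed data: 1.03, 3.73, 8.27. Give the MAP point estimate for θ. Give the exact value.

The Uniform(0, θ) likelihood is θ^(−n) for θ ≥ max(xᵢ), zero otherwise. Here max(xᵢ) = 8.27.
Posterior ∝ θ^(−5) · θ^(−3) = θ^(−8) on θ ≥ max(2.6, 8.27) = 8.27.
This density is strictly decreasing in θ, so the posterior mode lies at the lower boundary of the support.

θ̂_MAP = 8.27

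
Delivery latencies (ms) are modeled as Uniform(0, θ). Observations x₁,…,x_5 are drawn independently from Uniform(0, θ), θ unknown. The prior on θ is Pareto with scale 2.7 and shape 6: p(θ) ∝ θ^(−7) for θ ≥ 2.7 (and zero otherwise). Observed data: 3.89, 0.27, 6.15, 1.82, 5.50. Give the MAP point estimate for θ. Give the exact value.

θ̂_MAP = 6.15

The Uniform(0, θ) likelihood is θ^(−n) for θ ≥ max(xᵢ), zero otherwise. Here max(xᵢ) = 6.15.
Posterior ∝ θ^(−7) · θ^(−5) = θ^(−12) on θ ≥ max(2.7, 6.15) = 6.15.
This density is strictly decreasing in θ, so the posterior mode lies at the lower boundary of the support.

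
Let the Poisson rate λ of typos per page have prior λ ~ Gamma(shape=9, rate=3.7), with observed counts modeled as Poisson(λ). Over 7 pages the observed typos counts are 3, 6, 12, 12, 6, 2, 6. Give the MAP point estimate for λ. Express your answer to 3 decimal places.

Σxᵢ = 3+6+12+12+6+2+6 = 47, with n = 7.
Posterior ∝ λ^8e^(−3.7λ) · λ^47e^(−7λ) = λ^55e^(−10.7λ), i.e. Gamma(shape=56, rate=10.7).
The mode of a Gamma(a, b) with a ≥ 1 (shape–rate) is (a−1)/b = 55/10.7 ≈ 5.140.

λ̂_MAP = 5.140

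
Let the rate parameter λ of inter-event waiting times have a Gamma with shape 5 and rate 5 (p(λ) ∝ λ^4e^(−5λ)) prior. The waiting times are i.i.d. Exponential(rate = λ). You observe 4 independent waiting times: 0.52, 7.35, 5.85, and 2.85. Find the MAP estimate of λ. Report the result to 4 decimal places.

The Exponential(rate=λ) likelihood is ∝ λ^n e^(−λΣtᵢ). Here n = 4 and Σtᵢ = 0.52 + 7.35 + 5.85 + 2.85 = 16.57.
Posterior ∝ λ^4e^(−5λ) · λ^4e^(−16.57λ) = λ^8e^(−21.57λ), i.e. Gamma(9, 21.57).
Mode = (a−1)/b = 8/21.57 ≈ 0.3709.

λ̂_MAP = 0.3709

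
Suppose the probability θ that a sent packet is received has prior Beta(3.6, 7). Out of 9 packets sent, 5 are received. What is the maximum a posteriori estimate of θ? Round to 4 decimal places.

Prior: Beta(3.6, 7).
Data: 5 successes in 9 trials. The binomial likelihood contributes θ^5(1−θ)^4, so the posterior is Beta(3.6+5, 7+4) = Beta(8.6, 11).
For Beta(a, b) with a, b > 1 the mode is (a−1)/(a+b−2) = 7.6/17.6 ≈ 0.4318.

θ̂_MAP = 0.4318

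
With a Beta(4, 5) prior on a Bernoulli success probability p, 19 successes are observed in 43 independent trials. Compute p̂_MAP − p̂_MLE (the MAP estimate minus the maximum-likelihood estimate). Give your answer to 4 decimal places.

Posterior is Beta(23, 29); MAP = (23−1)/(52−2) = 22/50 ≈ 0.44000.
MLE ignores the prior: p̂_MLE = k/n = 19/43 ≈ 0.44186.
Difference = 22/50 − 19/43 = -2/1075 ≈ -0.0019.

MAP − MLE = -0.0019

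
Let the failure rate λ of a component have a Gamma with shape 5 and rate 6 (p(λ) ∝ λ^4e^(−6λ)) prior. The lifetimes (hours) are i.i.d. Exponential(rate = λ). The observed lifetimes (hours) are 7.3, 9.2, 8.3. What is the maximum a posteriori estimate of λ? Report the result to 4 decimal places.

λ̂_MAP = 0.2273

The Exponential(rate=λ) likelihood is ∝ λ^n e^(−λΣtᵢ). Here n = 3 and Σtᵢ = 7.3 + 9.2 + 8.3 = 24.8.
Posterior ∝ λ^4e^(−6λ) · λ^3e^(−24.8λ) = λ^7e^(−30.8λ), i.e. Gamma(8, 30.8).
Mode = (a−1)/b = 7/30.8 ≈ 0.2273.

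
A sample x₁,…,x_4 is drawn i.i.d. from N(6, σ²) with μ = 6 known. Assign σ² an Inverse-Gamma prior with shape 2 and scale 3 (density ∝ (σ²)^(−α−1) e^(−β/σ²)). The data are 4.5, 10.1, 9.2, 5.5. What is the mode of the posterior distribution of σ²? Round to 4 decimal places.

Sum of squared deviations about the known mean: SS = (4.5−6)² + (10.1−6)² + (9.2−6)² + (5.5−6)² = 29.55.
The Normal likelihood contributes (σ²)^(−n/2) exp(−SS/(2σ²)), so the posterior is Inverse-Gamma(α + n/2, β + SS/2) = Inverse-Gamma(4, 17.775).
The mode of Inverse-Gamma(a, b) is b/(a+1) = 17.775/5 ≈ 3.5550.

σ̂²_MAP = 3.5550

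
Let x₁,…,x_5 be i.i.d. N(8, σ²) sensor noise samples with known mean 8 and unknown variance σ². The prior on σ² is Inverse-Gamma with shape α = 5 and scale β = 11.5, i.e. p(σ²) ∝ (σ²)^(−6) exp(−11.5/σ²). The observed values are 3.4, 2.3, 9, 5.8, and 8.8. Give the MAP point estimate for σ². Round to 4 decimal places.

Sum of squared deviations about the known mean: SS = (3.4−8)² + (2.3−8)² + (9−8)² + (5.8−8)² + (8.8−8)² = 60.13.
The Normal likelihood contributes (σ²)^(−n/2) exp(−SS/(2σ²)), so the posterior is Inverse-Gamma(α + n/2, β + SS/2) = Inverse-Gamma(7.5, 41.565).
The mode of Inverse-Gamma(a, b) is b/(a+1) = 41.565/8.5 ≈ 4.8900.

σ̂²_MAP = 4.8900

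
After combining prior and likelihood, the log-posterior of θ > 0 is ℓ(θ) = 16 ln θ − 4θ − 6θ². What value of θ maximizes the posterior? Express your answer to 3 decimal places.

θ̂_MAP = 1.000

ℓ'(θ) = 16/θ − 4 − 12θ. Setting this to zero and multiplying by θ: 12θ² + 4θ − 16 = 0.
θ = (−4 + √(4² + 4·12·16)) / (2·12) = (−4 + √784) / 24 = (−4 + 28)/24 = 1.
ℓ''(θ) = −16/θ² − 12 < 0, confirming a maximum.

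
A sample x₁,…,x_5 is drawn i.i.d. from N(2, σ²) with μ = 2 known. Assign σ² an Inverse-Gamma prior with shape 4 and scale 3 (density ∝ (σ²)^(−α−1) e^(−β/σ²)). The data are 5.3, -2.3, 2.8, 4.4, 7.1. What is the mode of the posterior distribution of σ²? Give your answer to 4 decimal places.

Sum of squared deviations about the known mean: SS = (5.3−2)² + (-2.3−2)² + (2.8−2)² + (4.4−2)² + (7.1−2)² = 61.79.
The Normal likelihood contributes (σ²)^(−n/2) exp(−SS/(2σ²)), so the posterior is Inverse-Gamma(α + n/2, β + SS/2) = Inverse-Gamma(6.5, 33.895).
The mode of Inverse-Gamma(a, b) is b/(a+1) = 33.895/7.5 ≈ 4.5193.

σ̂²_MAP = 4.5193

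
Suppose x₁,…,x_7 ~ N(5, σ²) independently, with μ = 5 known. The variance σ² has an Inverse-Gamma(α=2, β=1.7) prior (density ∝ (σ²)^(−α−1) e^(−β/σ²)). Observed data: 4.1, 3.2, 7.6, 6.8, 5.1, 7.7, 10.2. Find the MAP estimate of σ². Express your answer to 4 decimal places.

σ̂²_MAP = 3.9838

Sum of squared deviations about the known mean: SS = (4.1−5)² + (3.2−5)² + (7.6−5)² + (6.8−5)² + (5.1−5)² + (7.7−5)² + (10.2−5)² = 48.39.
The Normal likelihood contributes (σ²)^(−n/2) exp(−SS/(2σ²)), so the posterior is Inverse-Gamma(α + n/2, β + SS/2) = Inverse-Gamma(5.5, 25.895).
The mode of Inverse-Gamma(a, b) is b/(a+1) = 25.895/6.5 ≈ 3.9838.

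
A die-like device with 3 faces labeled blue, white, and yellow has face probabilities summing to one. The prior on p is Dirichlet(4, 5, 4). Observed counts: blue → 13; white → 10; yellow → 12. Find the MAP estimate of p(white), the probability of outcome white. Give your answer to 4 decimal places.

The posterior is Dirichlet(αᵢ + nᵢ) = Dirichlet(17, 15, 16).
For a Dirichlet(a₁,…,a_K) with all aᵢ > 1, the mode has j-th component (aⱼ − 1)/(Σaᵢ − K).
Here Σaᵢ = 48 and K = 3, so p(white) = (15 − 1)/(48 − 3) = 14/45 ≈ 0.3111.

MAP estimate of p(white) = 0.3111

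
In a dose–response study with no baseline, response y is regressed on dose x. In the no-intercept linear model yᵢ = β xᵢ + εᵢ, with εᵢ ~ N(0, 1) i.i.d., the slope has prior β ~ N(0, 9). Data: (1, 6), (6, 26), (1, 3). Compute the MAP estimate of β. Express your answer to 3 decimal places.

β̂_MAP = 4.329

log p(β | y) = −Σ(yᵢ − βxᵢ)²/(2·1) − β²/(2·9) + const.
Setting the derivative to zero: Σxᵢ(yᵢ − βxᵢ)/1 − β/9 = 0, so β = Σxᵢyᵢ / (Σxᵢ² + σ²/τ²).
Σxᵢyᵢ = 1·6 + 6·26 + 1·3 = 165; Σxᵢ² = 38; σ²/τ² = 1/9.
β̂_MAP = 165 / (38 + 1/9) = 165/(343/9) = 1485/343 ≈ 4.329.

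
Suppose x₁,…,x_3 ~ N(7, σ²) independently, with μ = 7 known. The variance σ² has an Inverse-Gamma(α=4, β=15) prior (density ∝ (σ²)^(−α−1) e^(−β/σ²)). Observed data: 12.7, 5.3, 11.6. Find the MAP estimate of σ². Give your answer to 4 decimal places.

Sum of squared deviations about the known mean: SS = (12.7−7)² + (5.3−7)² + (11.6−7)² = 56.54.
The Normal likelihood contributes (σ²)^(−n/2) exp(−SS/(2σ²)), so the posterior is Inverse-Gamma(α + n/2, β + SS/2) = Inverse-Gamma(5.5, 43.27).
The mode of Inverse-Gamma(a, b) is b/(a+1) = 43.27/6.5 ≈ 6.6569.

σ̂²_MAP = 6.6569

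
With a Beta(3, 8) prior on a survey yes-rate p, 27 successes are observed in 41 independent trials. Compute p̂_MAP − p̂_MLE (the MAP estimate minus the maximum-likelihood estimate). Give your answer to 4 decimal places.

MAP − MLE = -0.0785

Posterior is Beta(30, 22); MAP = (30−1)/(52−2) = 29/50 ≈ 0.58000.
MLE ignores the prior: p̂_MLE = k/n = 27/41 ≈ 0.65854.
Difference = 29/50 − 27/41 = -161/2050 ≈ -0.0785.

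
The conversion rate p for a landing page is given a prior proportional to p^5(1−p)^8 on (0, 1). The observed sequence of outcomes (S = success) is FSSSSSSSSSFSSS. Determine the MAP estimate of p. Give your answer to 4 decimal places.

The prior density ∝ p^5(1−p)^8 is the kernel of Beta(6, 9).
Data: 12 successes in 14 trials (from the sequence). The binomial likelihood contributes p^12(1−p)^2, so the posterior is Beta(6+12, 9+2) = Beta(18, 11).
For Beta(a, b) with a, b > 1 the mode is (a−1)/(a+b−2) = 17/27 ≈ 0.6296.

p̂_MAP = 0.6296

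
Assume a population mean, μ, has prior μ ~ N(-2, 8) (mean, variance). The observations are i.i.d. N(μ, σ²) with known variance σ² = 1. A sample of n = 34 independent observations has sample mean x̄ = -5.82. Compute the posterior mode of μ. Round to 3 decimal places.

n = 34, x̄ = -5.82.
For a Normal prior and Normal likelihood with known variance, the posterior is Normal; its mode equals its mean, the precision-weighted average.
Prior precision 1/σ₀² = 1/8 = 0.125; data precision n/σ² = 34/1 = 34.
μ̂ = (0.125·(-2) + 34·(-5.82)) / (0.125 + 34) = (-198.13)/34.125 = -39626/6825 ≈ -5.806.

μ̂_MAP = -5.806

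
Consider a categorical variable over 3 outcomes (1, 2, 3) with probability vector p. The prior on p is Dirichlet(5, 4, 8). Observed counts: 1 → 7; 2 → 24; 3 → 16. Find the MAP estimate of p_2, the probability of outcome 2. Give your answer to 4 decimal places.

The posterior is Dirichlet(αᵢ + nᵢ) = Dirichlet(12, 28, 24).
For a Dirichlet(a₁,…,a_K) with all aᵢ > 1, the mode has j-th component (aⱼ − 1)/(Σaᵢ − K).
Here Σaᵢ = 64 and K = 3, so p_2 = (28 − 1)/(64 − 3) = 27/61 ≈ 0.4426.

MAP estimate: 0.4426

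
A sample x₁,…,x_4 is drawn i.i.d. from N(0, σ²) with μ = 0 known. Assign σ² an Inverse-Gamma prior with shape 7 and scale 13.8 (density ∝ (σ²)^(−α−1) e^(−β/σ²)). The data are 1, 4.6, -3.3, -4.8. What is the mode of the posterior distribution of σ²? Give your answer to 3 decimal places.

Sum of squared deviations about the known mean: SS = (1−0)² + (4.6−0)² + (-3.3−0)² + (-4.8−0)² = 56.09.
The Normal likelihood contributes (σ²)^(−n/2) exp(−SS/(2σ²)), so the posterior is Inverse-Gamma(α + n/2, β + SS/2) = Inverse-Gamma(9, 41.845).
The mode of Inverse-Gamma(a, b) is b/(a+1) = 41.845/10 ≈ 4.185.

σ̂²_MAP = 4.185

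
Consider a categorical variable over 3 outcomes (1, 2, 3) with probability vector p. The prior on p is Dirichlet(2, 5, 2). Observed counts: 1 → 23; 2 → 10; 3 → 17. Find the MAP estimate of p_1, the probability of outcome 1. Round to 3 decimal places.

MAP estimate: 0.429

The posterior is Dirichlet(αᵢ + nᵢ) = Dirichlet(25, 15, 19).
For a Dirichlet(a₁,…,a_K) with all aᵢ > 1, the mode has j-th component (aⱼ − 1)/(Σaᵢ − K).
Here Σaᵢ = 59 and K = 3, so p_1 = (25 − 1)/(59 − 3) = 24/56 ≈ 0.429.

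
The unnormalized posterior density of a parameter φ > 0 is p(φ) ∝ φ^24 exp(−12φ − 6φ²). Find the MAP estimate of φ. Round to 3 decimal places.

φ̂_MAP = 1.000

ℓ'(φ) = 24/φ − 12 − 12φ. Setting this to zero and multiplying by φ: 12φ² + 12φ − 24 = 0.
φ = (−12 + √(12² + 4·12·24)) / (2·12) = (−12 + √1296) / 24 = (−12 + 36)/24 = 1.
ℓ''(φ) = −24/φ² − 12 < 0, confirming a maximum.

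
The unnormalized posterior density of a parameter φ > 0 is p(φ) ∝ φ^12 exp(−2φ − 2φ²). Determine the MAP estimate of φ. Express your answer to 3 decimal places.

ℓ'(φ) = 12/φ − 2 − 4φ. Setting this to zero and multiplying by φ: 4φ² + 2φ − 12 = 0.
φ = (−2 + √(2² + 4·4·12)) / (2·4) = (−2 + √196) / 8 = (−2 + 14)/8 = 3/2.
ℓ''(φ) = −12/φ² − 4 < 0, confirming a maximum.

φ̂_MAP = 1.500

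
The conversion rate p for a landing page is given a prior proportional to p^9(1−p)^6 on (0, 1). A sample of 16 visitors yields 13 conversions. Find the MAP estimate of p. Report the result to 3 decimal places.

The prior density ∝ p^9(1−p)^6 is the kernel of Beta(10, 7).
Data: 13 successes in 16 trials. The binomial likelihood contributes p^13(1−p)^3, so the posterior is Beta(10+13, 7+3) = Beta(23, 10).
For Beta(a, b) with a, b > 1 the mode is (a−1)/(a+b−2) = 22/31 ≈ 0.710.

p̂_MAP = 0.710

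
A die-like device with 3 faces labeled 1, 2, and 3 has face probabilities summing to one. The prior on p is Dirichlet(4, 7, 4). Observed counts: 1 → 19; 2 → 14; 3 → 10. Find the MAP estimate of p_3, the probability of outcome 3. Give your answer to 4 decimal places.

The posterior is Dirichlet(αᵢ + nᵢ) = Dirichlet(23, 21, 14).
For a Dirichlet(a₁,…,a_K) with all aᵢ > 1, the mode has j-th component (aⱼ − 1)/(Σaᵢ − K).
Here Σaᵢ = 58 and K = 3, so p_3 = (14 − 1)/(58 − 3) = 13/55 ≈ 0.2364.

MAP estimate: 0.2364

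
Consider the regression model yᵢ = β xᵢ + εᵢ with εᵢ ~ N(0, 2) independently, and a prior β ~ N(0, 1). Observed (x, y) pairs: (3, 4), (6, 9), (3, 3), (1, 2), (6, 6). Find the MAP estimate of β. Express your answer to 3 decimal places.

β̂_MAP = 1.215

log p(β | y) = −Σ(yᵢ − βxᵢ)²/(2·2) − β²/(2·1) + const.
Setting the derivative to zero: Σxᵢ(yᵢ − βxᵢ)/2 − β/1 = 0, so β = Σxᵢyᵢ / (Σxᵢ² + σ²/τ²).
Σxᵢyᵢ = 3·4 + 6·9 + 3·3 + 1·2 + 6·6 = 113; Σxᵢ² = 91; σ²/τ² = 2.
β̂_MAP = 113 / (91 + 2) = 113/93 ≈ 1.215.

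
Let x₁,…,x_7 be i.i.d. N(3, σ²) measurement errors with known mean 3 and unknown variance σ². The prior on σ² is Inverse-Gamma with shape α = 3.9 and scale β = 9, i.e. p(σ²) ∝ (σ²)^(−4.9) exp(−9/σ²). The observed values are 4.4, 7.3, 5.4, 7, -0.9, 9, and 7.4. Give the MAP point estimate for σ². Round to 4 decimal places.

σ̂²_MAP = 7.7845

Sum of squared deviations about the known mean: SS = (4.4−3)² + (7.3−3)² + (5.4−3)² + (7−3)² + (-0.9−3)² + (9−3)² + (7.4−3)² = 112.78.
The Normal likelihood contributes (σ²)^(−n/2) exp(−SS/(2σ²)), so the posterior is Inverse-Gamma(α + n/2, β + SS/2) = Inverse-Gamma(7.4, 65.39).
The mode of Inverse-Gamma(a, b) is b/(a+1) = 65.39/8.4 ≈ 7.7845.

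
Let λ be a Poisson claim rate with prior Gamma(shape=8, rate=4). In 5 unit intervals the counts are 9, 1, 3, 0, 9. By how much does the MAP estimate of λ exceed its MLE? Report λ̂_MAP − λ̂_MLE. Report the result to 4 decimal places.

MAP − MLE = -1.1778

Σxᵢ = 22. Posterior is Gamma(30, 9); MAP = (30−1)/9 = 29/9 ≈ 3.22222.
MLE = x̄ = 22/5 ≈ 4.40000.
Difference = 29/9 − 22/5 = -53/45 ≈ -1.1778.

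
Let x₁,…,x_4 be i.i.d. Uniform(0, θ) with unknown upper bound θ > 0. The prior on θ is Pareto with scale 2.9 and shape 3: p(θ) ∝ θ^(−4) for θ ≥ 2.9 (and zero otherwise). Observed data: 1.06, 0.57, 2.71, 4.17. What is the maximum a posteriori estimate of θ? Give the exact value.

The Uniform(0, θ) likelihood is θ^(−n) for θ ≥ max(xᵢ), zero otherwise. Here max(xᵢ) = 4.17.
Posterior ∝ θ^(−4) · θ^(−4) = θ^(−8) on θ ≥ max(2.9, 4.17) = 4.17.
This density is strictly decreasing in θ, so the posterior mode lies at the lower boundary of the support.

θ̂_MAP = 4.17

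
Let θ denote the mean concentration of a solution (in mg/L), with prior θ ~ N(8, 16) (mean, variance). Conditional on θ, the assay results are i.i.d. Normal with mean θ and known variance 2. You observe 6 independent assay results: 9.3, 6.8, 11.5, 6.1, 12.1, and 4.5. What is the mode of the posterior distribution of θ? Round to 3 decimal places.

θ̂_MAP = 8.376

n = 6; x̄ = (9.3 + 6.8 + 11.5 + 6.1 + 12.1 + 4.5)/6 = 50.3/6 = 503/60 ≈ 8.3833.
For a Normal prior and Normal likelihood with known variance, the posterior is Normal; its mode equals its mean, the precision-weighted average.
Prior precision 1/σ₀² = 1/16 = 0.0625; data precision n/σ² = 6/2 = 3.
θ̂ = (0.0625·8 + 3·(503/60)) / (0.0625 + 3) = 25.65/3.0625 = 2052/245 ≈ 8.376.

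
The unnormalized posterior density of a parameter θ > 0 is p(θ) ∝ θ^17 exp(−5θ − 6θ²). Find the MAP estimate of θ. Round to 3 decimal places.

θ̂_MAP = 1.000

ℓ'(θ) = 17/θ − 5 − 12θ. Setting this to zero and multiplying by θ: 12θ² + 5θ − 17 = 0.
θ = (−5 + √(5² + 4·12·17)) / (2·12) = (−5 + √841) / 24 = (−5 + 29)/24 = 1.
ℓ''(θ) = −17/θ² − 12 < 0, confirming a maximum.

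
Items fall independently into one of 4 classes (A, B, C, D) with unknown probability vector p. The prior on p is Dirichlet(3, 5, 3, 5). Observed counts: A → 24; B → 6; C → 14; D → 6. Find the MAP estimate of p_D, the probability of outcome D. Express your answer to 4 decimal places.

MAP estimate of p_D = 0.1613

The posterior is Dirichlet(αᵢ + nᵢ) = Dirichlet(27, 11, 17, 11).
For a Dirichlet(a₁,…,a_K) with all aᵢ > 1, the mode has j-th component (aⱼ − 1)/(Σaᵢ − K).
Here Σaᵢ = 66 and K = 4, so p_D = (11 − 1)/(66 − 4) = 10/62 ≈ 0.1613.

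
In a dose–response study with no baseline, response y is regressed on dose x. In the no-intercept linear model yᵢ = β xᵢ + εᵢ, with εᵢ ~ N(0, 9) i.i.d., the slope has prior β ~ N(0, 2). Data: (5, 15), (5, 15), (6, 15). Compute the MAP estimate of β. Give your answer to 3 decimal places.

β̂_MAP = 2.652

log p(β | y) = −Σ(yᵢ − βxᵢ)²/(2·9) − β²/(2·2) + const.
Setting the derivative to zero: Σxᵢ(yᵢ − βxᵢ)/9 − β/2 = 0, so β = Σxᵢyᵢ / (Σxᵢ² + σ²/τ²).
Σxᵢyᵢ = 5·15 + 5·15 + 6·15 = 240; Σxᵢ² = 86; σ²/τ² = 4.5.
β̂_MAP = 240 / (86 + 4.5) = 240/90.5 ≈ 2.652.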